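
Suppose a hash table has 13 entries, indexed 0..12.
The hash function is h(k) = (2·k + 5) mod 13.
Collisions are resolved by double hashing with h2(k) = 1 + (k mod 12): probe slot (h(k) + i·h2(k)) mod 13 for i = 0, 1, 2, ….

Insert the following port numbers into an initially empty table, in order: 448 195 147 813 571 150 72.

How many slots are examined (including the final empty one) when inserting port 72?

448: h=4 -> slot 4
195: h=5 -> slot 5
147: h=0 -> slot 0
813: h=6 -> slot 6
571: h=3 -> slot 3
150: h=6, h2=7, probe 6,0,7 -> slot 7
72: h=6, h2=1, probe 6,7,8 -> slot 8
Table: [147, _, _, 571, 448, 195, 813, 150, 72, _, _, _, _]

3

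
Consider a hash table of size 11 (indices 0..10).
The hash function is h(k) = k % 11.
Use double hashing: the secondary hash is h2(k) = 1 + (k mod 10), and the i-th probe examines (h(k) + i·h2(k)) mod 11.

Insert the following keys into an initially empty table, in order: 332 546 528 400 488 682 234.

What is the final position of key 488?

332 hashes to 2; slot 2 is free => place at 2.
546 hashes to 7; slot 7 is free => place at 7.
528 hashes to 0; slot 0 is free => place at 0.
400 hashes to 4; slot 4 is free => place at 4.
488 hashes to 4, h2=9; 4,2,0 taken => place at 9.
682 hashes to 0, h2=3; 0 taken => place at 3.
234 hashes to 3, h2=5; 3 taken => place at 8.
Table: [528, —, 332, 682, 400, —, —, 546, 234, 488, —]

9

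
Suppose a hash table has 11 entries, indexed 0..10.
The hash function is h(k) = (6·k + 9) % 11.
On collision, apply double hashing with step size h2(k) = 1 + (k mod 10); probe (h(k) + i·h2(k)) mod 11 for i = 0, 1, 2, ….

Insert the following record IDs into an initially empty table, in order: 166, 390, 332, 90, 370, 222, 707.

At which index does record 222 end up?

2

Insert 166: h=4, slot 4 empty -> index 4.
Insert 390: h=6, slot 6 empty -> index 6.
Insert 332: h=10, slot 10 empty -> index 10.
Insert 90: h=10, h2=1, slot 10 occupied -> index 0.
Insert 370: h=7, slot 7 empty -> index 7.
Insert 222: h=10, h2=3, slot 10 occupied -> index 2.
Insert 707: h=5, slot 5 empty -> index 5.
Table: [90, ., 222, ., 166, 707, 390, 370, ., ., 332]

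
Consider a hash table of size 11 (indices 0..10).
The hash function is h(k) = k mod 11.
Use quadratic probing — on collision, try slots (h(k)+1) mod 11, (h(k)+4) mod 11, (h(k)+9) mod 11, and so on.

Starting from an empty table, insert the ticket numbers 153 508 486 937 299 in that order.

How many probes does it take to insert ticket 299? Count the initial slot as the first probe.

153: h=10 → slot 10
508: h=2 → slot 2
486: h=2, probe 2,3 → slot 3
937: h=2, probe 2,3,6 → slot 6
299: h=2, probe 2,3,6,0 → slot 0
Table: [299, ., 508, 486, ., ., 937, ., ., ., 153]

4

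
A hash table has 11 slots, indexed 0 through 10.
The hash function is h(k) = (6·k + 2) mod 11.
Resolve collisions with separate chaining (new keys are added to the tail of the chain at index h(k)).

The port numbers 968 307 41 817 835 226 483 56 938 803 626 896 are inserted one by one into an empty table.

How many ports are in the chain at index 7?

Insert 968: h=2, bucket 2 empty -> new chain.
Insert 307: h=7, bucket 7 empty -> new chain.
Insert 41: h=6, bucket 6 empty -> new chain.
Insert 817: h=9, bucket 9 empty -> new chain.
Insert 835: h=7, bucket 7 nonempty -> append to chain.
Insert 226: h=5, bucket 5 empty -> new chain.
Insert 483: h=7, bucket 7 nonempty -> append to chain.
Insert 56: h=8, bucket 8 empty -> new chain.
Insert 938: h=9, bucket 9 nonempty -> append to chain.
Insert 803: h=2, bucket 2 nonempty -> append to chain.
Insert 626: h=7, bucket 7 nonempty -> append to chain.
Insert 896: h=10, bucket 10 empty -> new chain.
Final buckets:
0: _
1: _
2: 968 -> 803
3: _
4: _
5: 226
6: 41
7: 307 -> 835 -> 483 -> 626
8: 56
9: 817 -> 938
10: 896

4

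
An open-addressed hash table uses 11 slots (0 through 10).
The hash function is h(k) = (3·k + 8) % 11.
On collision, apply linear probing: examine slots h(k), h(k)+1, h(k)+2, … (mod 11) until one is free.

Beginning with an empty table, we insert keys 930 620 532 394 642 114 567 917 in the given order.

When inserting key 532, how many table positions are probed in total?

930 hashes to 4; slot 4 is free => place at 4.
620 hashes to 9; slot 9 is free => place at 9.
532 hashes to 9; 9 taken => place at 10.
394 hashes to 2; slot 2 is free => place at 2.
642 hashes to 9; 9,10 taken => place at 0.
114 hashes to 9; 9,10,0 taken => place at 1.
567 hashes to 4; 4 taken => place at 5.
917 hashes to 9; 9,10,0,1,2 taken => place at 3.
Table: [642, 114, 394, 917, 930, 567, ∅, ∅, ∅, 620, 532]

2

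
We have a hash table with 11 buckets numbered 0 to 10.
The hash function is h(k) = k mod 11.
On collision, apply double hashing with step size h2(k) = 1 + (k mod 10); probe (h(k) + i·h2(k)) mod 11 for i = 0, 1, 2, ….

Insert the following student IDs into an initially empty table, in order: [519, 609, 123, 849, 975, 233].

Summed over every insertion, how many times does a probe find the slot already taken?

519 hashes to 2; slot 2 is free → place at 2.
609 hashes to 4; slot 4 is free → place at 4.
123 hashes to 2, h2=4; 2 taken → place at 6.
849 hashes to 2, h2=10; 2 taken → place at 1.
975 hashes to 7; slot 7 is free → place at 7.
233 hashes to 2, h2=4; 2,6 taken → place at 10.
Table: [., 849, 519, ., 609, ., 123, 975, ., ., 233]

4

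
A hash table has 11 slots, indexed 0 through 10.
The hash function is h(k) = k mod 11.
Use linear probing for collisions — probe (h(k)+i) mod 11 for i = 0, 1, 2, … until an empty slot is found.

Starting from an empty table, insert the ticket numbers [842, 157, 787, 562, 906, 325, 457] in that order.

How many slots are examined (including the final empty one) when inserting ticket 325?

842 hashes to 6; slot 6 is free -> place at 6.
157 hashes to 3; slot 3 is free -> place at 3.
787 hashes to 6; 6 taken -> place at 7.
562 hashes to 1; slot 1 is free -> place at 1.
906 hashes to 4; slot 4 is free -> place at 4.
325 hashes to 6; 6,7 taken -> place at 8.
457 hashes to 6; 6,7,8 taken -> place at 9.
Table: [_, 562, _, 157, 906, _, 842, 787, 325, 457, _]

3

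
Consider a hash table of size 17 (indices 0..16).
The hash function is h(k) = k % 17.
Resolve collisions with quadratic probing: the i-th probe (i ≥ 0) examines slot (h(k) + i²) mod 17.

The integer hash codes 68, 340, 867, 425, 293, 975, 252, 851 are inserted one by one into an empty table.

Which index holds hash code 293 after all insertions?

68: h=0 → slot 0
340: h=0, probe 0,1 → slot 1
867: h=0, probe 0,1,4 → slot 4
425: h=0, probe 0,1,4,9 → slot 9
293: h=4, probe 4,5 → slot 5
975: h=6 → slot 6
252: h=14 → slot 14
851: h=1, probe 1,2 → slot 2
Table: [68, 340, 851, —, 867, 293, 975, —, —, 425, —, —, —, —, 252, —, —]

5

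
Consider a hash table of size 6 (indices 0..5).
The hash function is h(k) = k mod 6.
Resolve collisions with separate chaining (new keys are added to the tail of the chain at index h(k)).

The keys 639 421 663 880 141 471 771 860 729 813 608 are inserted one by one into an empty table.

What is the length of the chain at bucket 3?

Insert 639: h=3, bucket 3 empty → new chain.
Insert 421: h=1, bucket 1 empty → new chain.
Insert 663: h=3, bucket 3 nonempty → append to chain.
Insert 880: h=4, bucket 4 empty → new chain.
Insert 141: h=3, bucket 3 nonempty → append to chain.
Insert 471: h=3, bucket 3 nonempty → append to chain.
Insert 771: h=3, bucket 3 nonempty → append to chain.
Insert 860: h=2, bucket 2 empty → new chain.
Insert 729: h=3, bucket 3 nonempty → append to chain.
Insert 813: h=3, bucket 3 nonempty → append to chain.
Insert 608: h=2, bucket 2 nonempty → append to chain.
Final buckets:
0: ∅
1: 421
2: 860 -> 608
3: 639 -> 663 -> 141 -> 471 -> 771 -> 729 -> 813
4: 880
5: ∅

7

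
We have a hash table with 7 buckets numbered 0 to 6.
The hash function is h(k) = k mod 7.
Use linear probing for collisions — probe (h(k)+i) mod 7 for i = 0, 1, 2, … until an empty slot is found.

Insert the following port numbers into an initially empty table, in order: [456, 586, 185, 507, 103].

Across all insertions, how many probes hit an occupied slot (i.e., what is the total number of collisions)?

2

Insert 456: h=1, slot 1 empty => index 1.
Insert 586: h=5, slot 5 empty => index 5.
Insert 185: h=3, slot 3 empty => index 3.
Insert 507: h=3, slot 3 occupied => index 4.
Insert 103: h=5, slot 5 occupied => index 6.
Table: [∅, 456, ∅, 185, 507, 586, 103]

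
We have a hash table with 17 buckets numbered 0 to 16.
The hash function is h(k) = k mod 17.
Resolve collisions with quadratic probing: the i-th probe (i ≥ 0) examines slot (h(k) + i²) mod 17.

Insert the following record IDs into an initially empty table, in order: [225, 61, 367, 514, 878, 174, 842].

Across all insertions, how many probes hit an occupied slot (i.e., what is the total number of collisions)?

Insert 225: h=4, slot 4 empty -> index 4.
Insert 61: h=10, slot 10 empty -> index 10.
Insert 367: h=10, slot 10 occupied -> index 11.
Insert 514: h=4, slot 4 occupied -> index 5.
Insert 878: h=11, slot 11 occupied -> index 12.
Insert 174: h=4, slots 4,5 occupied -> index 8.
Insert 842: h=9, slot 9 empty -> index 9.
Table: [—, —, —, —, 225, 514, —, —, 174, 842, 61, 367, 878, —, —, —, —]

5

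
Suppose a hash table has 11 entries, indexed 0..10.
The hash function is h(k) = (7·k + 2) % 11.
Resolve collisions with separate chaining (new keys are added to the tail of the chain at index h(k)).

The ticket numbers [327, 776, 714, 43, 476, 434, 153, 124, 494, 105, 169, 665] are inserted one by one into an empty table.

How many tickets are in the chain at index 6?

4

Insert 327: h=3, bucket 3 empty -> new chain.
Insert 776: h=0, bucket 0 empty -> new chain.
Insert 714: h=6, bucket 6 empty -> new chain.
Insert 43: h=6, bucket 6 nonempty -> append to chain.
Insert 476: h=1, bucket 1 empty -> new chain.
Insert 434: h=4, bucket 4 empty -> new chain.
Insert 153: h=6, bucket 6 nonempty -> append to chain.
Insert 124: h=1, bucket 1 nonempty -> append to chain.
Insert 494: h=6, bucket 6 nonempty -> append to chain.
Insert 105: h=0, bucket 0 nonempty -> append to chain.
Insert 169: h=8, bucket 8 empty -> new chain.
Insert 665: h=4, bucket 4 nonempty -> append to chain.
Final buckets:
0: 776 -> 105
1: 476 -> 124
2: _
3: 327
4: 434 -> 665
5: _
6: 714 -> 43 -> 153 -> 494
7: _
8: 169
9: _
10: _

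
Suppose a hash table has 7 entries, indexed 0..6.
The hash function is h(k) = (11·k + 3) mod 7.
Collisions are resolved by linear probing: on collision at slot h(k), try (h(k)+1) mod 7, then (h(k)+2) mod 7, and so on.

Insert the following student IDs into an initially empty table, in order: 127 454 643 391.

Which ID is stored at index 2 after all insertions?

391

127 hashes to 0; slot 0 is free → place at 0.
454 hashes to 6; slot 6 is free → place at 6.
643 hashes to 6; 6,0 taken → place at 1.
391 hashes to 6; 6,0,1 taken → place at 2.
Table: [127, 643, 391, ∅, ∅, ∅, 454]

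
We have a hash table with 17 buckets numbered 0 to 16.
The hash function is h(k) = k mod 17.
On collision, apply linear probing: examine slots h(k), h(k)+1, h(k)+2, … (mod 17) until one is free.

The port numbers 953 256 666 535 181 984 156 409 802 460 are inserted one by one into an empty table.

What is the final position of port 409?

953 hashes to 1; slot 1 is free -> place at 1.
256 hashes to 1; 1 taken -> place at 2.
666 hashes to 3; slot 3 is free -> place at 3.
535 hashes to 8; slot 8 is free -> place at 8.
181 hashes to 11; slot 11 is free -> place at 11.
984 hashes to 15; slot 15 is free -> place at 15.
156 hashes to 3; 3 taken -> place at 4.
409 hashes to 1; 1,2,3,4 taken -> place at 5.
802 hashes to 3; 3,4,5 taken -> place at 6.
460 hashes to 1; 1,2,3,4,5,6 taken -> place at 7.
Table: [., 953, 256, 666, 156, 409, 802, 460, 535, ., ., 181, ., ., ., 984, .]

5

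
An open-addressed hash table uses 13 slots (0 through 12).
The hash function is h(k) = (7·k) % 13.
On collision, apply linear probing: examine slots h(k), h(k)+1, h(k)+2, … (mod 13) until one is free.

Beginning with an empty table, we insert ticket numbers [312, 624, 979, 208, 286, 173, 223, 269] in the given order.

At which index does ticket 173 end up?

5

312: h=0 → slot 0
624: h=0, probe 0,1 → slot 1
979: h=2 → slot 2
208: h=0, probe 0,1,2,3 → slot 3
286: h=0, probe 0,1,2,3,4 → slot 4
173: h=2, probe 2,3,4,5 → slot 5
223: h=1, probe 1,2,3,4,5,6 → slot 6
269: h=11 → slot 11
Table: [312, 624, 979, 208, 286, 173, 223, -, -, -, -, 269, -]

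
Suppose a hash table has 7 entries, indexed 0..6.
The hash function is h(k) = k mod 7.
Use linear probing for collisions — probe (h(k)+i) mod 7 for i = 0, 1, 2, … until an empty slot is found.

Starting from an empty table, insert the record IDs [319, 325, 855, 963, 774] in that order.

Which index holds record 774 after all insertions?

6

319 hashes to 4; slot 4 is free => place at 4.
325 hashes to 3; slot 3 is free => place at 3.
855 hashes to 1; slot 1 is free => place at 1.
963 hashes to 4; 4 taken => place at 5.
774 hashes to 4; 4,5 taken => place at 6.
Table: [_, 855, _, 325, 319, 963, 774]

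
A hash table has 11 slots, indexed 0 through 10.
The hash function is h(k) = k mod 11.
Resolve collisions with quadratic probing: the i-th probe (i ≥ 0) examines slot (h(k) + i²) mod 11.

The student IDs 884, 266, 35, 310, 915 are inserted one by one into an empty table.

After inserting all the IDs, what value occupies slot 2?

266

884: h=4 => slot 4
266: h=2 => slot 2
35: h=2, probe 2,3 => slot 3
310: h=2, probe 2,3,6 => slot 6
915: h=2, probe 2,3,6,0 => slot 0
Table: [915, —, 266, 35, 884, —, 310, —, —, —, —]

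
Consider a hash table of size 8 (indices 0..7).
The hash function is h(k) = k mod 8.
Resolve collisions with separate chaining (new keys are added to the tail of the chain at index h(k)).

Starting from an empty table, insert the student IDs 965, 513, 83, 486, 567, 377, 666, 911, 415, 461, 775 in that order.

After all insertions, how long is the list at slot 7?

4

965 → bucket 5
513 → bucket 1
83 → bucket 3
486 → bucket 6
567 → bucket 7
377 → bucket 1 (collision)
666 → bucket 2
911 → bucket 7 (collision)
415 → bucket 7 (collision)
461 → bucket 5 (collision)
775 → bucket 7 (collision)
Final buckets:
0: ∅
1: 513 -> 377
2: 666
3: 83
4: ∅
5: 965 -> 461
6: 486
7: 567 -> 911 -> 415 -> 775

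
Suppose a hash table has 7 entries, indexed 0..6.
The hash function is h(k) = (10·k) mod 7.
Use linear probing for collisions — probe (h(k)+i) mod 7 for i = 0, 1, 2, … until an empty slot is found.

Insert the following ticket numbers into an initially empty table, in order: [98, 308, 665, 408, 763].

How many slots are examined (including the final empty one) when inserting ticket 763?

4

98: h=0 => slot 0
308: h=0, probe 0,1 => slot 1
665: h=0, probe 0,1,2 => slot 2
408: h=6 => slot 6
763: h=0, probe 0,1,2,3 => slot 3
Table: [98, 308, 665, 763, _, _, 408]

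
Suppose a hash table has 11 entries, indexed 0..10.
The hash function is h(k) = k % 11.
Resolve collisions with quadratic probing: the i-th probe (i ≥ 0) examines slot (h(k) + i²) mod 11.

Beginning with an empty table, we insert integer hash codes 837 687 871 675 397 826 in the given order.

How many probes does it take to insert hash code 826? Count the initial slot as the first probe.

837 hashes to 1; slot 1 is free => place at 1.
687 hashes to 5; slot 5 is free => place at 5.
871 hashes to 2; slot 2 is free => place at 2.
675 hashes to 4; slot 4 is free => place at 4.
397 hashes to 1; 1,2,5 taken => place at 10.
826 hashes to 1; 1,2,5,10 taken => place at 6.
Table: [-, 837, 871, -, 675, 687, 826, -, -, -, 397]

5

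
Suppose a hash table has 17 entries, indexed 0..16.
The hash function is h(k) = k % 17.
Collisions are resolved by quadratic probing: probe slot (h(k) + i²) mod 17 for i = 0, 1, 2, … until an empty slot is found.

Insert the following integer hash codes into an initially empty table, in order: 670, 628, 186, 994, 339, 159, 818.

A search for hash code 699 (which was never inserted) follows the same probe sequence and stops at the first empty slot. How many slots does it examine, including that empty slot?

Insert 670: h=7, slot 7 empty -> index 7.
Insert 628: h=16, slot 16 empty -> index 16.
Insert 186: h=16, slot 16 occupied -> index 0.
Insert 994: h=8, slot 8 empty -> index 8.
Insert 339: h=16, slots 16,0 occupied -> index 3.
Insert 159: h=6, slot 6 empty -> index 6.
Insert 818: h=2, slot 2 empty -> index 2.
Table: [186, _, 818, 339, _, _, 159, 670, 994, _, _, _, _, _, _, _, 628]
Lookup 699: h=2, probe 2,3,6,11 → slot 11 empty, not found.

4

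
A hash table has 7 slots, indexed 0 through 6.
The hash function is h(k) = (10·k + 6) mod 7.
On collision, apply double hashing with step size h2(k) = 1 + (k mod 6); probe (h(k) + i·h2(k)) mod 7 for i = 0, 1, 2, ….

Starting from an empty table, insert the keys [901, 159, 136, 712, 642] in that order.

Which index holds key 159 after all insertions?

4

901: h=0 => slot 0
159: h=0, h2=4, probe 0,4 => slot 4
136: h=1 => slot 1
712: h=0, h2=5, probe 0,5 => slot 5
642: h=0, h2=1, probe 0,1,2 => slot 2
Table: [901, 136, 642, —, 159, 712, —]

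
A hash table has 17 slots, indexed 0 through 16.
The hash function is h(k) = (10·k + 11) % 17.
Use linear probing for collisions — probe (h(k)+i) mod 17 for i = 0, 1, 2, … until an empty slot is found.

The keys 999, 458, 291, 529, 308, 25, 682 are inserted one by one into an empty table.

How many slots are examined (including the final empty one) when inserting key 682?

Insert 999: h=5, slot 5 empty => index 5.
Insert 458: h=1, slot 1 empty => index 1.
Insert 291: h=14, slot 14 empty => index 14.
Insert 529: h=14, slot 14 occupied => index 15.
Insert 308: h=14, slots 14,15 occupied => index 16.
Insert 25: h=6, slot 6 empty => index 6.
Insert 682: h=14, slots 14,15,16 occupied => index 0.
Table: [682, 458, ., ., ., 999, 25, ., ., ., ., ., ., ., 291, 529, 308]

4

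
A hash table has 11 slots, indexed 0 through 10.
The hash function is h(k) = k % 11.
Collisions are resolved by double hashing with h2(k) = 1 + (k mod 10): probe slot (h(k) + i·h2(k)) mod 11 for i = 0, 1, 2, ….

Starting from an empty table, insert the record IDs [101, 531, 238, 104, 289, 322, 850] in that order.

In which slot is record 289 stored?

1

Insert 101: h=2, slot 2 empty -> index 2.
Insert 531: h=3, slot 3 empty -> index 3.
Insert 238: h=7, slot 7 empty -> index 7.
Insert 104: h=5, slot 5 empty -> index 5.
Insert 289: h=3, h2=10, slots 3,2 occupied -> index 1.
Insert 322: h=3, h2=3, slot 3 occupied -> index 6.
Insert 850: h=3, h2=1, slot 3 occupied -> index 4.
Table: [∅, 289, 101, 531, 850, 104, 322, 238, ∅, ∅, ∅]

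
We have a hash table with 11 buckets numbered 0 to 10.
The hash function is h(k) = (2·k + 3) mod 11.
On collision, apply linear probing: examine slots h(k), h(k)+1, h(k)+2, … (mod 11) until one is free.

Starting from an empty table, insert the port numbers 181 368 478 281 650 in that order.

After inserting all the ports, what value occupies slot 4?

181: h=2 -> slot 2
368: h=2, probe 2,3 -> slot 3
478: h=2, probe 2,3,4 -> slot 4
281: h=4, probe 4,5 -> slot 5
650: h=5, probe 5,6 -> slot 6
Table: [-, -, 181, 368, 478, 281, 650, -, -, -, -]

478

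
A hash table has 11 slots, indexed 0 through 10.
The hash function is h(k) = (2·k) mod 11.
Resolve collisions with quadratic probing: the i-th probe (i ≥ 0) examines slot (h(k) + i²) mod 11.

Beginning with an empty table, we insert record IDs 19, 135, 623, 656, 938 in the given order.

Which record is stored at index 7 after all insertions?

19 hashes to 5; slot 5 is free => place at 5.
135 hashes to 6; slot 6 is free => place at 6.
623 hashes to 3; slot 3 is free => place at 3.
656 hashes to 3; 3 taken => place at 4.
938 hashes to 6; 6 taken => place at 7.
Table: [∅, ∅, ∅, 623, 656, 19, 135, 938, ∅, ∅, ∅]

938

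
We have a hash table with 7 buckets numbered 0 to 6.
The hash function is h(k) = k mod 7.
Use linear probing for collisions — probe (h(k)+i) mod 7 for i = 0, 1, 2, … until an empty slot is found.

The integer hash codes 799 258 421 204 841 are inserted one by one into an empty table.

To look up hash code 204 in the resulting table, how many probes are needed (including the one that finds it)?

799: h=1 → slot 1
258: h=6 → slot 6
421: h=1, probe 1,2 → slot 2
204: h=1, probe 1,2,3 → slot 3
841: h=1, probe 1,2,3,4 → slot 4
Table: [-, 799, 421, 204, 841, -, 258]
Lookup 204: h=1, probe 1,2,3 → found at 3.

3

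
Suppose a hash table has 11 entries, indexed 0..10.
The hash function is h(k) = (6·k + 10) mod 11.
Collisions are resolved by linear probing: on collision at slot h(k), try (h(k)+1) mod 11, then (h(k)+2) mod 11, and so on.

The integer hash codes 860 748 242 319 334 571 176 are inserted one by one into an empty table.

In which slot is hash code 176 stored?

5

860 hashes to 0; slot 0 is free -> place at 0.
748 hashes to 10; slot 10 is free -> place at 10.
242 hashes to 10; 10,0 taken -> place at 1.
319 hashes to 10; 10,0,1 taken -> place at 2.
334 hashes to 1; 1,2 taken -> place at 3.
571 hashes to 4; slot 4 is free -> place at 4.
176 hashes to 10; 10,0,1,2,3,4 taken -> place at 5.
Table: [860, 242, 319, 334, 571, 176, —, —, —, —, 748]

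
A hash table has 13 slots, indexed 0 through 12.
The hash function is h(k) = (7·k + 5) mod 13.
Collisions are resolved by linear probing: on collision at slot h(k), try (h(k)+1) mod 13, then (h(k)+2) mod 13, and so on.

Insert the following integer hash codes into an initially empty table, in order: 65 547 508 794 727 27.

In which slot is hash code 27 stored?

65 hashes to 5; slot 5 is free => place at 5.
547 hashes to 12; slot 12 is free => place at 12.
508 hashes to 12; 12 taken => place at 0.
794 hashes to 12; 12,0 taken => place at 1.
727 hashes to 11; slot 11 is free => place at 11.
27 hashes to 12; 12,0,1 taken => place at 2.
Table: [508, 794, 27, ∅, ∅, 65, ∅, ∅, ∅, ∅, ∅, 727, 547]

2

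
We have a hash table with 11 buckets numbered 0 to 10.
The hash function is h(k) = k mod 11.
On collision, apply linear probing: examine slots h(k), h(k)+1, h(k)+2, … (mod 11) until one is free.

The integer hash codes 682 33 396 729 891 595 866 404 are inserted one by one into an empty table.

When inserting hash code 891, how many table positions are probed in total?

5

Insert 682: h=0, slot 0 empty -> index 0.
Insert 33: h=0, slot 0 occupied -> index 1.
Insert 396: h=0, slots 0,1 occupied -> index 2.
Insert 729: h=3, slot 3 empty -> index 3.
Insert 891: h=0, slots 0,1,2,3 occupied -> index 4.
Insert 595: h=1, slots 1,2,3,4 occupied -> index 5.
Insert 866: h=8, slot 8 empty -> index 8.
Insert 404: h=8, slot 8 occupied -> index 9.
Table: [682, 33, 396, 729, 891, 595, -, -, 866, 404, -]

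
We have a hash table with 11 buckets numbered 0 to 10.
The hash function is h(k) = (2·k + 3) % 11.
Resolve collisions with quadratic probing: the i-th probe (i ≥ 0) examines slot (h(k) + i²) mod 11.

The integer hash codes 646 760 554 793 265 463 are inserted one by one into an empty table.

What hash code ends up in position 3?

Insert 646: h=8, slot 8 empty -> index 8.
Insert 760: h=5, slot 5 empty -> index 5.
Insert 554: h=0, slot 0 empty -> index 0.
Insert 793: h=5, slot 5 occupied -> index 6.
Insert 265: h=5, slots 5,6 occupied -> index 9.
Insert 463: h=5, slots 5,6,9 occupied -> index 3.
Table: [554, -, -, 463, -, 760, 793, -, 646, 265, -]

463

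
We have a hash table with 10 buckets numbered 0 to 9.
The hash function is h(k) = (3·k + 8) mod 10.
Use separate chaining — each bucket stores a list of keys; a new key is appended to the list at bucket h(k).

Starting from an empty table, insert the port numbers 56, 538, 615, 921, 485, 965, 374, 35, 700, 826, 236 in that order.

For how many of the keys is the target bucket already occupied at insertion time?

5

56 -> bucket 6
538 -> bucket 2
615 -> bucket 3
921 -> bucket 1
485 -> bucket 3 (collision)
965 -> bucket 3 (collision)
374 -> bucket 0
35 -> bucket 3 (collision)
700 -> bucket 8
826 -> bucket 6 (collision)
236 -> bucket 6 (collision)
Final buckets:
0: 374
1: 921
2: 538
3: 615 -> 485 -> 965 -> 35
4: ∅
5: ∅
6: 56 -> 826 -> 236
7: ∅
8: 700
9: ∅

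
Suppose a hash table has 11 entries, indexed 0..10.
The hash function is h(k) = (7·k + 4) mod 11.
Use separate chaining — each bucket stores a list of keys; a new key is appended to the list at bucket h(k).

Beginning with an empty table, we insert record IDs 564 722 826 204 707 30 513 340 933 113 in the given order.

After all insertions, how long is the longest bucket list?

Insert 564: h=3, bucket 3 empty -> new chain.
Insert 722: h=9, bucket 9 empty -> new chain.
Insert 826: h=0, bucket 0 empty -> new chain.
Insert 204: h=2, bucket 2 empty -> new chain.
Insert 707: h=3, bucket 3 nonempty -> append to chain.
Insert 30: h=5, bucket 5 empty -> new chain.
Insert 513: h=9, bucket 9 nonempty -> append to chain.
Insert 340: h=8, bucket 8 empty -> new chain.
Insert 933: h=1, bucket 1 empty -> new chain.
Insert 113: h=3, bucket 3 nonempty -> append to chain.
Final buckets:
0: 826
1: 933
2: 204
3: 564 -> 707 -> 113
4: -
5: 30
6: -
7: -
8: 340
9: 722 -> 513
10: -

3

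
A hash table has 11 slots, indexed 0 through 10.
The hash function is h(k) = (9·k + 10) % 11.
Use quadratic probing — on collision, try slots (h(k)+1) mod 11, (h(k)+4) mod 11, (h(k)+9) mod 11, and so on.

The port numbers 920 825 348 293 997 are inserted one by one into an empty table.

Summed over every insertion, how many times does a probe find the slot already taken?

6

Insert 920: h=7, slot 7 empty => index 7.
Insert 825: h=10, slot 10 empty => index 10.
Insert 348: h=7, slot 7 occupied => index 8.
Insert 293: h=7, slots 7,8 occupied => index 0.
Insert 997: h=7, slots 7,8,0 occupied => index 5.
Table: [293, ., ., ., ., 997, ., 920, 348, ., 825]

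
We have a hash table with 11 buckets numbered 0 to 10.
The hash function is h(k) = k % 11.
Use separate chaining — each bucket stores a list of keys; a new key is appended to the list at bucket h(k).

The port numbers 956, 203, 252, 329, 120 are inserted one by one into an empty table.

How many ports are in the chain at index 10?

4

Insert 956: h=10, bucket 10 empty -> new chain.
Insert 203: h=5, bucket 5 empty -> new chain.
Insert 252: h=10, bucket 10 nonempty -> append to chain.
Insert 329: h=10, bucket 10 nonempty -> append to chain.
Insert 120: h=10, bucket 10 nonempty -> append to chain.
Final buckets:
0: ∅
1: ∅
2: ∅
3: ∅
4: ∅
5: 203
6: ∅
7: ∅
8: ∅
9: ∅
10: 956 -> 252 -> 329 -> 120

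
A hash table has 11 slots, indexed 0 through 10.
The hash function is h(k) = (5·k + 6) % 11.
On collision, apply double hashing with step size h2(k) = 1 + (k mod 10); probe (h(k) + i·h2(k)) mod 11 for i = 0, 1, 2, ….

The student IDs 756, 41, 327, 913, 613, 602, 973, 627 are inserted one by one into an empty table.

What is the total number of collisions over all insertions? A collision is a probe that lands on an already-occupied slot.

8

756 hashes to 2; slot 2 is free => place at 2.
41 hashes to 2, h2=2; 2 taken => place at 4.
327 hashes to 2, h2=8; 2 taken => place at 10.
913 hashes to 6; slot 6 is free => place at 6.
613 hashes to 2, h2=4; 2,6,10 taken => place at 3.
602 hashes to 2, h2=3; 2 taken => place at 5.
973 hashes to 9; slot 9 is free => place at 9.
627 hashes to 6, h2=8; 6,3 taken => place at 0.
Table: [627, _, 756, 613, 41, 602, 913, _, _, 973, 327]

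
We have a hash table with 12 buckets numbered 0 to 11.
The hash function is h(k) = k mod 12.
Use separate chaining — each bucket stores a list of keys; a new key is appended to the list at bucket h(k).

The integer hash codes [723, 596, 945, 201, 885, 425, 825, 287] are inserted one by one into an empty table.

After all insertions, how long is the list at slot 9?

4

Insert 723: h=3, bucket 3 empty -> new chain.
Insert 596: h=8, bucket 8 empty -> new chain.
Insert 945: h=9, bucket 9 empty -> new chain.
Insert 201: h=9, bucket 9 nonempty -> append to chain.
Insert 885: h=9, bucket 9 nonempty -> append to chain.
Insert 425: h=5, bucket 5 empty -> new chain.
Insert 825: h=9, bucket 9 nonempty -> append to chain.
Insert 287: h=11, bucket 11 empty -> new chain.
Final buckets:
0: —
1: —
2: —
3: 723
4: —
5: 425
6: —
7: —
8: 596
9: 945 -> 201 -> 885 -> 825
10: —
11: 287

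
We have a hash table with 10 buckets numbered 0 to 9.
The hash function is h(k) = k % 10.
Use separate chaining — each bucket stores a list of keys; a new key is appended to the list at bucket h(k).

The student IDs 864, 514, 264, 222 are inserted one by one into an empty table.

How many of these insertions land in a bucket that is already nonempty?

2

Insert 864: h=4, bucket 4 empty → new chain.
Insert 514: h=4, bucket 4 nonempty → append to chain.
Insert 264: h=4, bucket 4 nonempty → append to chain.
Insert 222: h=2, bucket 2 empty → new chain.
Final buckets:
0: .
1: .
2: 222
3: .
4: 864 -> 514 -> 264
5: .
6: .
7: .
8: .
9: .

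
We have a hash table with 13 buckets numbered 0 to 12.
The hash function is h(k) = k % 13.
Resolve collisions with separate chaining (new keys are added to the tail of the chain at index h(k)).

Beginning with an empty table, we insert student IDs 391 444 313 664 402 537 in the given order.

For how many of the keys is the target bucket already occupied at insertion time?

2

391 → bucket 1
444 → bucket 2
313 → bucket 1 (collision)
664 → bucket 1 (collision)
402 → bucket 12
537 → bucket 4
Final buckets:
0: ∅
1: 391 -> 313 -> 664
2: 444
3: ∅
4: 537
5: ∅
6: ∅
7: ∅
8: ∅
9: ∅
10: ∅
11: ∅
12: 402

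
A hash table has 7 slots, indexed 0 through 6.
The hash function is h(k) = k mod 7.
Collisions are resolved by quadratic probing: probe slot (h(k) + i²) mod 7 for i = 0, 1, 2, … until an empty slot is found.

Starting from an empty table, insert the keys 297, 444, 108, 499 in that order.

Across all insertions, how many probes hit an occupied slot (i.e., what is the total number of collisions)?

297 hashes to 3; slot 3 is free → place at 3.
444 hashes to 3; 3 taken → place at 4.
108 hashes to 3; 3,4 taken → place at 0.
499 hashes to 2; slot 2 is free → place at 2.
Table: [108, _, 499, 297, 444, _, _]

3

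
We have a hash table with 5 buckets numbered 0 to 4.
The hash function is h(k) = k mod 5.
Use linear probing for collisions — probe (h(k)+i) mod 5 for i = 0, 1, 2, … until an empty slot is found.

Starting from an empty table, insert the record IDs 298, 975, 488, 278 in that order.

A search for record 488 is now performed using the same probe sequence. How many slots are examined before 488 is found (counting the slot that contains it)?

2

Insert 298: h=3, slot 3 empty -> index 3.
Insert 975: h=0, slot 0 empty -> index 0.
Insert 488: h=3, slot 3 occupied -> index 4.
Insert 278: h=3, slots 3,4,0 occupied -> index 1.
Table: [975, 278, —, 298, 488]
Lookup 488: h=3, probe 3,4 → found at 4.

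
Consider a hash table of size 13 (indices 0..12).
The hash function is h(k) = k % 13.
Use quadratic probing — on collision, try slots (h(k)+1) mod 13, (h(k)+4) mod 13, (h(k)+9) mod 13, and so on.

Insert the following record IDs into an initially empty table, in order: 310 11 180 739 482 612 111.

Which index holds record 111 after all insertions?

310: h=11 => slot 11
11: h=11, probe 11,12 => slot 12
180: h=11, probe 11,12,2 => slot 2
739: h=11, probe 11,12,2,7 => slot 7
482: h=1 => slot 1
612: h=1, probe 1,2,5 => slot 5
111: h=7, probe 7,8 => slot 8
Table: [., 482, 180, ., ., 612, ., 739, 111, ., ., 310, 11]

8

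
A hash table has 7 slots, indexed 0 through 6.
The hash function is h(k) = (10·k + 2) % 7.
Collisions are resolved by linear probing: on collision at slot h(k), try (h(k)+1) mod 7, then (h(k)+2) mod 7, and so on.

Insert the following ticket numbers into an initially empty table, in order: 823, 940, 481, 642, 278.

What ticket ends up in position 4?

823: h=0 -> slot 0
940: h=1 -> slot 1
481: h=3 -> slot 3
642: h=3, probe 3,4 -> slot 4
278: h=3, probe 3,4,5 -> slot 5
Table: [823, 940, -, 481, 642, 278, -]

642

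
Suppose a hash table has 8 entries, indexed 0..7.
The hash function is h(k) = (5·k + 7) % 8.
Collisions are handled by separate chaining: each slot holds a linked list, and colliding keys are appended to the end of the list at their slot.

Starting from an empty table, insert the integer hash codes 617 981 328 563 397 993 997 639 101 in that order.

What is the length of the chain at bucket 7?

1

617 → bucket 4
981 → bucket 0
328 → bucket 7
563 → bucket 6
397 → bucket 0 (collision)
993 → bucket 4 (collision)
997 → bucket 0 (collision)
639 → bucket 2
101 → bucket 0 (collision)
Final buckets:
0: 981 -> 397 -> 997 -> 101
1: .
2: 639
3: .
4: 617 -> 993
5: .
6: 563
7: 328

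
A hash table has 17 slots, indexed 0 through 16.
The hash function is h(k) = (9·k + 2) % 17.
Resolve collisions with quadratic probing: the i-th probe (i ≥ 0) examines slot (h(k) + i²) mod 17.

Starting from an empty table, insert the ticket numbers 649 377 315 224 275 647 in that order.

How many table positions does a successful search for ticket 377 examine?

2

649 hashes to 12; slot 12 is free => place at 12.
377 hashes to 12; 12 taken => place at 13.
315 hashes to 15; slot 15 is free => place at 15.
224 hashes to 12; 12,13 taken => place at 16.
275 hashes to 12; 12,13,16 taken => place at 4.
647 hashes to 11; slot 11 is free => place at 11.
Table: [—, —, —, —, 275, —, —, —, —, —, —, 647, 649, 377, —, 315, 224]
Lookup 377: h=12, probe 12,13 → found at 13.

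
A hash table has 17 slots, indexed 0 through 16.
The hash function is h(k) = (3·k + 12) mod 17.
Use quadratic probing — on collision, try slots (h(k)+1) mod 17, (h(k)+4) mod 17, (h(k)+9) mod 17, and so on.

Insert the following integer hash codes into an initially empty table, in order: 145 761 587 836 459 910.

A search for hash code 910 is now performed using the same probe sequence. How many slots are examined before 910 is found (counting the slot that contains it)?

145 hashes to 5; slot 5 is free -> place at 5.
761 hashes to 0; slot 0 is free -> place at 0.
587 hashes to 5; 5 taken -> place at 6.
836 hashes to 4; slot 4 is free -> place at 4.
459 hashes to 12; slot 12 is free -> place at 12.
910 hashes to 5; 5,6 taken -> place at 9.
Table: [761, -, -, -, 836, 145, 587, -, -, 910, -, -, 459, -, -, -, -]
Lookup 910: h=5, probe 5,6,9 → found at 9.

3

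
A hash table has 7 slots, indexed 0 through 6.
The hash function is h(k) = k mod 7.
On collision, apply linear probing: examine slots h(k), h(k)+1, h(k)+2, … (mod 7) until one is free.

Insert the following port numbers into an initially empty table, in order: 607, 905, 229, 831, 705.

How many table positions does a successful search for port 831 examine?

3

Insert 607: h=5, slot 5 empty -> index 5.
Insert 905: h=2, slot 2 empty -> index 2.
Insert 229: h=5, slot 5 occupied -> index 6.
Insert 831: h=5, slots 5,6 occupied -> index 0.
Insert 705: h=5, slots 5,6,0 occupied -> index 1.
Table: [831, 705, 905, ., ., 607, 229]
Lookup 831: h=5, probe 5,6,0 → found at 0.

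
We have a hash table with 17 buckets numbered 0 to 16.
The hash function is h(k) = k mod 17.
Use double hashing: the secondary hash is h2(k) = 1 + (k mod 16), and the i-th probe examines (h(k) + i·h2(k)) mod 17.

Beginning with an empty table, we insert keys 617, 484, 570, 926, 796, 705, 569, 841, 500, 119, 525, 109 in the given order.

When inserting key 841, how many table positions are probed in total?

617: h=5 => slot 5
484: h=8 => slot 8
570: h=9 => slot 9
926: h=8, h2=15, probe 8,6 => slot 6
796: h=14 => slot 14
705: h=8, h2=2, probe 8,10 => slot 10
569: h=8, h2=10, probe 8,1 => slot 1
841: h=8, h2=10, probe 8,1,11 => slot 11
500: h=7 => slot 7
119: h=0 => slot 0
525: h=15 => slot 15
109: h=7, h2=14, probe 7,4 => slot 4
Table: [119, 569, —, —, 109, 617, 926, 500, 484, 570, 705, 841, —, —, 796, 525, —]

3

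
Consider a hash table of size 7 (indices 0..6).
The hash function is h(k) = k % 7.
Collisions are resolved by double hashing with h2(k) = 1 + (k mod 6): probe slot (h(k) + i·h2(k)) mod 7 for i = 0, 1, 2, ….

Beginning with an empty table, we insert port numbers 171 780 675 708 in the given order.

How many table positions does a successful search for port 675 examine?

2

171 hashes to 3; slot 3 is free -> place at 3.
780 hashes to 3, h2=1; 3 taken -> place at 4.
675 hashes to 3, h2=4; 3 taken -> place at 0.
708 hashes to 1; slot 1 is free -> place at 1.
Table: [675, 708, ., 171, 780, ., .]
Lookup 675: h=3, h2=4, probe 3,0 → found at 0.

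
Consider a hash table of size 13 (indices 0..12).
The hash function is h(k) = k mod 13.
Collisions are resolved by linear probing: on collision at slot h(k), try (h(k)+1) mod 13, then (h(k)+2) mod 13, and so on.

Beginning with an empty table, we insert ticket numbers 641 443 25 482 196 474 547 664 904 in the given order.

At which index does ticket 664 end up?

641 hashes to 4; slot 4 is free => place at 4.
443 hashes to 1; slot 1 is free => place at 1.
25 hashes to 12; slot 12 is free => place at 12.
482 hashes to 1; 1 taken => place at 2.
196 hashes to 1; 1,2 taken => place at 3.
474 hashes to 6; slot 6 is free => place at 6.
547 hashes to 1; 1,2,3,4 taken => place at 5.
664 hashes to 1; 1,2,3,4,5,6 taken => place at 7.
904 hashes to 7; 7 taken => place at 8.
Table: [∅, 443, 482, 196, 641, 547, 474, 664, 904, ∅, ∅, ∅, 25]

7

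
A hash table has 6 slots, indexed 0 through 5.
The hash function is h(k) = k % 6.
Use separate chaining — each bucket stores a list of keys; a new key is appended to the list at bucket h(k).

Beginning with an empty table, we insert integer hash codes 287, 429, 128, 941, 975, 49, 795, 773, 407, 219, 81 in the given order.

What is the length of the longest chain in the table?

5

Insert 287: h=5, bucket 5 empty → new chain.
Insert 429: h=3, bucket 3 empty → new chain.
Insert 128: h=2, bucket 2 empty → new chain.
Insert 941: h=5, bucket 5 nonempty → append to chain.
Insert 975: h=3, bucket 3 nonempty → append to chain.
Insert 49: h=1, bucket 1 empty → new chain.
Insert 795: h=3, bucket 3 nonempty → append to chain.
Insert 773: h=5, bucket 5 nonempty → append to chain.
Insert 407: h=5, bucket 5 nonempty → append to chain.
Insert 219: h=3, bucket 3 nonempty → append to chain.
Insert 81: h=3, bucket 3 nonempty → append to chain.
Final buckets:
0: _
1: 49
2: 128
3: 429 -> 975 -> 795 -> 219 -> 81
4: _
5: 287 -> 941 -> 773 -> 407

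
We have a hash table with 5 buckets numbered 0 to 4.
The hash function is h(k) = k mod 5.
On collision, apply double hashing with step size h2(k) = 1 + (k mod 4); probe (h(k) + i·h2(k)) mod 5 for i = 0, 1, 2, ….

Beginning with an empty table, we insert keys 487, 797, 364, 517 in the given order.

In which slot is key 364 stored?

487 hashes to 2; slot 2 is free -> place at 2.
797 hashes to 2, h2=2; 2 taken -> place at 4.
364 hashes to 4, h2=1; 4 taken -> place at 0.
517 hashes to 2, h2=2; 2,4 taken -> place at 1.
Table: [364, 517, 487, ., 797]

0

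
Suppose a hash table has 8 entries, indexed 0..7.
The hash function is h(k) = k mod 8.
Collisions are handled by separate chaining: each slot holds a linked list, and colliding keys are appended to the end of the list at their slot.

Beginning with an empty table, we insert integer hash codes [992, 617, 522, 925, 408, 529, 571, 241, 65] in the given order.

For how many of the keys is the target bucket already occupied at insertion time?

4

992 -> bucket 0
617 -> bucket 1
522 -> bucket 2
925 -> bucket 5
408 -> bucket 0 (collision)
529 -> bucket 1 (collision)
571 -> bucket 3
241 -> bucket 1 (collision)
65 -> bucket 1 (collision)
Final buckets:
0: 992 -> 408
1: 617 -> 529 -> 241 -> 65
2: 522
3: 571
4: _
5: 925
6: _
7: _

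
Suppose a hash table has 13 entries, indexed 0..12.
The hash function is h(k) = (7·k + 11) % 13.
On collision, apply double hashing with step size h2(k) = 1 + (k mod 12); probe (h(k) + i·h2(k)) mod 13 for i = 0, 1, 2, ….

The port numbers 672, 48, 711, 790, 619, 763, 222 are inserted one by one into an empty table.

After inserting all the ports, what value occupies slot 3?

Insert 672: h=9, slot 9 empty → index 9.
Insert 48: h=9, h2=1, slot 9 occupied → index 10.
Insert 711: h=9, h2=4, slot 9 occupied → index 0.
Insert 790: h=3, slot 3 empty → index 3.
Insert 619: h=2, slot 2 empty → index 2.
Insert 763: h=9, h2=8, slot 9 occupied → index 4.
Insert 222: h=5, slot 5 empty → index 5.
Table: [711, ∅, 619, 790, 763, 222, ∅, ∅, ∅, 672, 48, ∅, ∅]

790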